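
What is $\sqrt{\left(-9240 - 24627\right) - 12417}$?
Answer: $2 i \sqrt{11571} \approx 215.14 i$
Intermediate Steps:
$\sqrt{\left(-9240 - 24627\right) - 12417} = \sqrt{-33867 - 12417} = \sqrt{-46284} = 2 i \sqrt{11571}$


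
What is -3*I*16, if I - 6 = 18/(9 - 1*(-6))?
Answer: -1728/5 ≈ -345.60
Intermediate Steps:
I = 36/5 (I = 6 + 18/(9 - 1*(-6)) = 6 + 18/(9 + 6) = 6 + 18/15 = 6 + 18*(1/15) = 6 + 6/5 = 36/5 ≈ 7.2000)
-3*I*16 = -3*36/5*16 = -108/5*16 = -1728/5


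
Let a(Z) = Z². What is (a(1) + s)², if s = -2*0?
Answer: 1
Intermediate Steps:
s = 0 (s = -2*0 = 0)
(a(1) + s)² = (1² + 0)² = (1 + 0)² = 1² = 1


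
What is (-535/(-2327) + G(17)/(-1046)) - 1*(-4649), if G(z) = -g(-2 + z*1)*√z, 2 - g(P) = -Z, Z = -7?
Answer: 10818758/2327 - 5*√17/1046 ≈ 4649.2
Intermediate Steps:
g(P) = -5 (g(P) = 2 - (-1)*(-7) = 2 - 1*7 = 2 - 7 = -5)
G(z) = 5*√z (G(z) = -(-5)*√z = 5*√z)
(-535/(-2327) + G(17)/(-1046)) - 1*(-4649) = (-535/(-2327) + (5*√17)/(-1046)) - 1*(-4649) = (-535*(-1/2327) + (5*√17)*(-1/1046)) + 4649 = (535/2327 - 5*√17/1046) + 4649 = 10818758/2327 - 5*√17/1046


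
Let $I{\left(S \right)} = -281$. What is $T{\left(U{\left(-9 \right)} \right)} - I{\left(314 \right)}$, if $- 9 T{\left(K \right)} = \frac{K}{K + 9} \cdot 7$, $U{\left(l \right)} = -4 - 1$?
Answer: $\frac{10151}{36} \approx 281.97$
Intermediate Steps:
$U{\left(l \right)} = -5$
$T{\left(K \right)} = - \frac{7 K}{9 \left(9 + K\right)}$ ($T{\left(K \right)} = - \frac{\frac{K}{K + 9} \cdot 7}{9} = - \frac{\frac{K}{9 + K} 7}{9} = - \frac{7 K \frac{1}{9 + K}}{9} = - \frac{7 K}{9 \left(9 + K\right)}$)
$T{\left(U{\left(-9 \right)} \right)} - I{\left(314 \right)} = \left(-7\right) \left(-5\right) \frac{1}{81 + 9 \left(-5\right)} - -281 = \left(-7\right) \left(-5\right) \frac{1}{81 - 45} + 281 = \left(-7\right) \left(-5\right) \frac{1}{36} + 281 = \frac{35}{36} + 281 = \frac{10151}{36}$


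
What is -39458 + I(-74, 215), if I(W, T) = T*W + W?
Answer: -55442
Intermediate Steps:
I(W, T) = W + T*W
-39458 + I(-74, 215) = -39458 - 74*(1 + 215) = -39458 - 74*216 = -39458 - 15984 = -55442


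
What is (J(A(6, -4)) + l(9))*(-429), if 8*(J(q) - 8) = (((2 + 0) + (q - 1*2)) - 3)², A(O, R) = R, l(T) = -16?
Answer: 6435/8 ≈ 804.38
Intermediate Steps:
J(q) = 8 + (-3 + q)²/8 (J(q) = 8 + (((2 + 0) + (q - 1*2)) - 3)²/8 = 8 + ((2 + (q - 2)) - 3)²/8 = 8 + ((2 + (-2 + q)) - 3)²/8 = 8 + (q - 3)²/8 = 8 + (-3 + q)²/8)
(J(A(6, -4)) + l(9))*(-429) = ((8 + (-3 - 4)²/8) - 16)*(-429) = ((8 + (⅛)*(-7)²) - 16)*(-429) = ((8 + (⅛)*49) - 16)*(-429) = ((8 + 49/8) - 16)*(-429) = (113/8 - 16)*(-429) = -15/8*(-429) = 6435/8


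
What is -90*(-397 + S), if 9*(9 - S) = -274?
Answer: 32180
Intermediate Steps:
S = 355/9 (S = 9 - 1/9*(-274) = 9 + 274/9 = 355/9 ≈ 39.444)
-90*(-397 + S) = -90*(-397 + 355/9) = -90*(-3218/9) = 32180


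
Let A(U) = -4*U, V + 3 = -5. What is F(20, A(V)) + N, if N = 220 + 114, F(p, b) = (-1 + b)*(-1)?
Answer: 303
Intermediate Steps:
V = -8 (V = -3 - 5 = -8)
F(p, b) = 1 - b
N = 334
F(20, A(V)) + N = (1 - (-4)*(-8)) + 334 = (1 - 1*32) + 334 = (1 - 32) + 334 = -31 + 334 = 303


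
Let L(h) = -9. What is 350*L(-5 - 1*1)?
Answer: -3150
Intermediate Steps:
350*L(-5 - 1*1) = 350*(-9) = -3150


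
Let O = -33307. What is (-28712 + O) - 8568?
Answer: -70587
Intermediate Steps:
(-28712 + O) - 8568 = (-28712 - 33307) - 8568 = -62019 - 8568 = -70587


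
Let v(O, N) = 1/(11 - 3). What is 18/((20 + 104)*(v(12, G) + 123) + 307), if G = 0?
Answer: 4/3461 ≈ 0.0011557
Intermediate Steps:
v(O, N) = 1/8
18/((20 + 104)*(v(12, G) + 123) + 307) = 18/((20 + 104)*(1/8 + 123) + 307) = 18/(124*(985/8) + 307) = 18/(30535/2 + 307) = 18/(31149/2) = 18*(2/31149) = 4/3461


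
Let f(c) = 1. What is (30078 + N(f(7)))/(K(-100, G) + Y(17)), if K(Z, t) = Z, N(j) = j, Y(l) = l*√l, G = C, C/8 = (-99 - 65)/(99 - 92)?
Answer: -3007900/5087 - 511343*√17/5087 ≈ -1005.7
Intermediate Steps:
C = -1312/7 (C = 8*((-99 - 65)/(99 - 92)) = 8*(-164/7) = -1312/7 ≈ -187.43)
G = -1312/7 ≈ -187.43
Y(l) = l^(3/2)
(30078 + N(f(7)))/(K(-100, G) + Y(17)) = (30078 + 1)/(-100 + 17^(3/2)) = 30079/(-100 + 17*√17)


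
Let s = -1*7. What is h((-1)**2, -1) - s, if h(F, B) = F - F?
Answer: 7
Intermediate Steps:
s = -7
h(F, B) = 0
h((-1)**2, -1) - s = 0 - 1*(-7) = 0 + 7 = 7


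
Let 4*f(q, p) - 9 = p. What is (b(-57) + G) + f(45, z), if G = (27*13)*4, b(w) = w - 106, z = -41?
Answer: 1233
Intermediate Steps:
f(q, p) = 9/4 + p/4
b(w) = -106 + w
G = 1404 (G = 351*4 = 1404)
(b(-57) + G) + f(45, z) = ((-106 - 57) + 1404) + (9/4 + (1/4)*(-41)) = (-163 + 1404) + (9/4 - 41/4) = 1241 - 8 = 1233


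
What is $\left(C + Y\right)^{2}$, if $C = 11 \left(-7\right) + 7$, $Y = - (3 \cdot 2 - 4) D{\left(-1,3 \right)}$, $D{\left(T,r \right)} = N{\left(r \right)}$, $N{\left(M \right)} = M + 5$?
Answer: $7396$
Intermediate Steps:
$N{\left(M \right)} = 5 + M$
$D{\left(T,r \right)} = 5 + r$
$Y = -16$ ($Y = - (3 \cdot 2 - 4) \left(5 + 3\right) = - (6 - 4) 8 = \left(-1\right) 2 \cdot 8 = \left(-2\right) 8 = -16$)
$C = -70$ ($C = -77 + 7 = -70$)
$\left(C + Y\right)^{2} = \left(-70 - 16\right)^{2} = \left(-86\right)^{2} = 7396$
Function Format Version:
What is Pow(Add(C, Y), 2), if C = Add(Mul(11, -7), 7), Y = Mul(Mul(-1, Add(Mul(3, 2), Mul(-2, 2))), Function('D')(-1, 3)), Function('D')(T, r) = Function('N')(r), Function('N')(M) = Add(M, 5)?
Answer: 7396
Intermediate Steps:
Function('N')(M) = Add(5, M)
Function('D')(T, r) = Add(5, r)
Y = -16 (Y = Mul(Mul(-1, Add(Mul(3, 2), Mul(-2, 2))), Add(5, 3)) = Mul(Mul(-1, Add(6, -4)), 8) = Mul(Mul(-1, 2), 8) = Mul(-2, 8) = -16)
C = -70 (C = Add(-77, 7) = -70)
Pow(Add(C, Y), 2) = Pow(Add(-70, -16), 2) = Pow(-86, 2) = 7396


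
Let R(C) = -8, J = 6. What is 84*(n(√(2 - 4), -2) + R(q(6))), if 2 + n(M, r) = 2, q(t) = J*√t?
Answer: -672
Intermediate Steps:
q(t) = 6*√t
n(M, r) = 0 (n(M, r) = -2 + 2 = 0)
84*(n(√(2 - 4), -2) + R(q(6))) = 84*(0 - 8) = 84*(-8) = -672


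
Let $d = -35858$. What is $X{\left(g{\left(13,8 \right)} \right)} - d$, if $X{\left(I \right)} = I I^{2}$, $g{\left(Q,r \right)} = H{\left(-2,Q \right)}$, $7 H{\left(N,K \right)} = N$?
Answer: $\frac{12299286}{343} \approx 35858.0$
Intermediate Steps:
$H{\left(N,K \right)} = \frac{N}{7}$
$g{\left(Q,r \right)} = - \frac{2}{7}$ ($g{\left(Q,r \right)} = \frac{1}{7} \left(-2\right) = - \frac{2}{7}$)
$X{\left(I \right)} = I^{3}$
$X{\left(g{\left(13,8 \right)} \right)} - d = \left(- \frac{2}{7}\right)^{3} - -35858 = - \frac{8}{343} + 35858 = \frac{12299286}{343}$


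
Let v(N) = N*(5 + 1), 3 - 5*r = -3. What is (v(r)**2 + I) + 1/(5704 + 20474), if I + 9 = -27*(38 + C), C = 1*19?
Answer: -979161887/654450 ≈ -1496.2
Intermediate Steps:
r = 6/5 (r = 3/5 - 1/5*(-3) = 3/5 + 3/5 = 6/5 ≈ 1.2000)
C = 19
v(N) = 6*N (v(N) = N*6 = 6*N)
I = -1548 (I = -9 - 27*(38 + 19) = -9 - 27*57 = -9 - 1539 = -1548)
(v(r)**2 + I) + 1/(5704 + 20474) = ((6*(6/5))**2 - 1548) + 1/(5704 + 20474) = ((36/5)**2 - 1548) + 1/26178 = (1296/25 - 1548) + 1/26178 = -37404/25 + 1/26178 = -979161887/654450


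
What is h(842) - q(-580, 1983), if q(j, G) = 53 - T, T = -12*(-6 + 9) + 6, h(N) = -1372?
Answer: -1455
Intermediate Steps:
T = -30 (T = -12*3 + 6 = -36 + 6 = -30)
q(j, G) = 83 (q(j, G) = 53 - 1*(-30) = 53 + 30 = 83)
h(842) - q(-580, 1983) = -1372 - 1*83 = -1372 - 83 = -1455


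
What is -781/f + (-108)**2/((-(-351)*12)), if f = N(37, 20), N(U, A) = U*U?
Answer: 39131/17797 ≈ 2.1987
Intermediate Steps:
N(U, A) = U**2
f = 1369 (f = 37**2 = 1369)
-781/f + (-108)**2/((-(-351)*12)) = -781/1369 + (-108)**2/((-(-351)*12)) = -781*1/1369 + 11664/((-1*(-4212))) = -781/1369 + 11664/4212 = -781/1369 + 11664*(1/4212) = -781/1369 + 36/13 = 39131/17797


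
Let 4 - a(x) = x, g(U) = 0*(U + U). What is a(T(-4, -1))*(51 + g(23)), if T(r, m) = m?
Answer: 255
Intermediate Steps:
g(U) = 0 (g(U) = 0*(2*U) = 0)
a(x) = 4 - x
a(T(-4, -1))*(51 + g(23)) = (4 - 1*(-1))*(51 + 0) = (4 + 1)*51 = 5*51 = 255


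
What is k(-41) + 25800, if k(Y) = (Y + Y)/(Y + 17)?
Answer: 309641/12 ≈ 25803.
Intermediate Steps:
k(Y) = 2*Y/(17 + Y) (k(Y) = (2*Y)/(17 + Y) = 2*Y/(17 + Y))
k(-41) + 25800 = 2*(-41)/(17 - 41) + 25800 = 2*(-41)/(-24) + 25800 = 2*(-41)*(-1/24) + 25800 = 41/12 + 25800 = 309641/12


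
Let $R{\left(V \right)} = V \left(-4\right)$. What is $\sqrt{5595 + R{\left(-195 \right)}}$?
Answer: $5 \sqrt{255} \approx 79.844$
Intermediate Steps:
$R{\left(V \right)} = - 4 V$
$\sqrt{5595 + R{\left(-195 \right)}} = \sqrt{5595 - -780} = \sqrt{5595 + 780} = \sqrt{6375} = 5 \sqrt{255}$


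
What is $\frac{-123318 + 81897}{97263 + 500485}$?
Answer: $- \frac{41421}{597748} \approx -0.069295$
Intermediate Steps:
$\frac{-123318 + 81897}{97263 + 500485} = - \frac{41421}{597748}$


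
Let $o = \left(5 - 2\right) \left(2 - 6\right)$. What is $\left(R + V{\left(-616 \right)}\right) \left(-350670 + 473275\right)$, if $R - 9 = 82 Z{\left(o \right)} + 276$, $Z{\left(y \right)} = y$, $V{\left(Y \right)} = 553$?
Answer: $-17900330$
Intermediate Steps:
$o = -12$ ($o = 3 \left(-4\right) = -12$)
$R = -699$ ($R = 9 + \left(82 \left(-12\right) + 276\right) = 9 + \left(-984 + 276\right) = 9 - 708 = -699$)
$\left(R + V{\left(-616 \right)}\right) \left(-350670 + 473275\right) = \left(-699 + 553\right) \left(-350670 + 473275\right) = \left(-146\right) 122605 = -17900330$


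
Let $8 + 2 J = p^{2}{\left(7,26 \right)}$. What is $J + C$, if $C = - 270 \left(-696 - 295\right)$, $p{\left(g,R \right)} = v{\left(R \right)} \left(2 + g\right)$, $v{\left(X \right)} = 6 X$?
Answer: $1253174$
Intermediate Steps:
$p{\left(g,R \right)} = 6 R \left(2 + g\right)$
$C = 267570$ ($C = - 270 \left(-696 - 295\right) = \left(-270\right) \left(-991\right) = 267570$)
$J = 985604$ ($J = -4 + \frac{\left(6 \cdot 26 \left(2 + 7\right)\right)^{2}}{2} = -4 + \frac{\left(6 \cdot 26 \cdot 9\right)^{2}}{2} = -4 + \frac{1404^{2}}{2} = -4 + \frac{1}{2} \cdot 1971216 = -4 + 985608 = 985604$)
$J + C = 985604 + 267570 = 1253174$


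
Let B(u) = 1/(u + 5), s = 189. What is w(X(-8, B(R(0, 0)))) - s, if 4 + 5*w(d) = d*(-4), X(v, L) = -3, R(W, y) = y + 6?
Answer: -937/5 ≈ -187.40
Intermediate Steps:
R(W, y) = 6 + y
B(u) = 1/(5 + u)
w(d) = -⅘ - 4*d/5 (w(d) = -⅘ + (d*(-4))/5 = -⅘ + (-4*d)/5 = -⅘ - 4*d/5)
w(X(-8, B(R(0, 0)))) - s = (-⅘ - ⅘*(-3)) - 1*189 = (-⅘ + 12/5) - 189 = 8/5 - 189 = -937/5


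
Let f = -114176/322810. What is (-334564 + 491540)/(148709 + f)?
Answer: 25336711280/24002319057 ≈ 1.0556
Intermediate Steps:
f = -57088/161405 (f = -114176*1/322810 = -57088/161405 ≈ -0.35369)
(-334564 + 491540)/(148709 + f) = (-334564 + 491540)/(148709 - 57088/161405) = 156976/(24002319057/161405) = 156976*(161405/24002319057) = 25336711280/24002319057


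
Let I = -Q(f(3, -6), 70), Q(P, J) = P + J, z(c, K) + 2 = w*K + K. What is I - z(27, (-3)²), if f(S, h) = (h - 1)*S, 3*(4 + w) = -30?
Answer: 70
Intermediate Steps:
w = -14 (w = -4 + (⅓)*(-30) = -4 - 10 = -14)
f(S, h) = S*(-1 + h) (f(S, h) = (-1 + h)*S = S*(-1 + h))
z(c, K) = -2 - 13*K (z(c, K) = -2 + (-14*K + K) = -2 - 13*K)
Q(P, J) = J + P
I = -49 (I = -(70 + 3*(-1 - 6)) = -(70 + 3*(-7)) = -(70 - 21) = -1*49 = -49)
I - z(27, (-3)²) = -49 - (-2 - 13*(-3)²) = -49 - (-2 - 13*9) = -49 - (-2 - 117) = -49 - 1*(-119) = -49 + 119 = 70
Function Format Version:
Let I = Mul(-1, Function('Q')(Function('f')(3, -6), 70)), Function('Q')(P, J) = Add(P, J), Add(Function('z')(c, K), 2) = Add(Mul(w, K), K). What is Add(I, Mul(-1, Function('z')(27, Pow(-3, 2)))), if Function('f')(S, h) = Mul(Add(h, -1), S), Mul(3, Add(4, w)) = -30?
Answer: 70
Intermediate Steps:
w = -14 (w = Add(-4, Mul(Rational(1, 3), -30)) = Add(-4, -10) = -14)
Function('f')(S, h) = Mul(S, Add(-1, h)) (Function('f')(S, h) = Mul(Add(-1, h), S) = Mul(S, Add(-1, h)))
Function('z')(c, K) = Add(-2, Mul(-13, K)) (Function('z')(c, K) = Add(-2, Add(Mul(-14, K), K)) = Add(-2, Mul(-13, K)))
Function('Q')(P, J) = Add(J, P)
I = -49 (I = Mul(-1, Add(70, Mul(3, Add(-1, -6)))) = Mul(-1, Add(70, Mul(3, -7))) = Mul(-1, Add(70, -21)) = Mul(-1, 49) = -49)
Add(I, Mul(-1, Function('z')(27, Pow(-3, 2)))) = Add(-49, Mul(-1, Add(-2, Mul(-13, Pow(-3, 2))))) = Add(-49, Mul(-1, Add(-2, Mul(-13, 9)))) = Add(-49, Mul(-1, Add(-2, -117))) = Add(-49, Mul(-1, -119)) = Add(-49, 119) = 70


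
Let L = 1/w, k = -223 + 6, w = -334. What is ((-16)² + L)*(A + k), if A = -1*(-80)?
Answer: -11713911/334 ≈ -35072.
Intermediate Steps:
k = -217
L = -1/334 (L = 1/(-334) = -1/334 ≈ -0.0029940)
A = 80
((-16)² + L)*(A + k) = ((-16)² - 1/334)*(80 - 217) = (256 - 1/334)*(-137) = (85503/334)*(-137) = -11713911/334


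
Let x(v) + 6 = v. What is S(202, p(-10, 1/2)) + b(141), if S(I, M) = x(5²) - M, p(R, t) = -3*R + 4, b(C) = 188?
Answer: 173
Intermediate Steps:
p(R, t) = 4 - 3*R
x(v) = -6 + v
S(I, M) = 19 - M (S(I, M) = (-6 + 5²) - M = (-6 + 25) - M = 19 - M)
S(202, p(-10, 1/2)) + b(141) = (19 - (4 - 3*(-10))) + 188 = (19 - (4 + 30)) + 188 = (19 - 1*34) + 188 = (19 - 34) + 188 = -15 + 188 = 173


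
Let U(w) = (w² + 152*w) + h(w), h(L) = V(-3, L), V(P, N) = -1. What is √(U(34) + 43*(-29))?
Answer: 6*√141 ≈ 71.246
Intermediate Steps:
h(L) = -1
U(w) = -1 + w² + 152*w (U(w) = (w² + 152*w) - 1 = -1 + w² + 152*w)
√(U(34) + 43*(-29)) = √((-1 + 34² + 152*34) + 43*(-29)) = √((-1 + 1156 + 5168) - 1247) = √(6323 - 1247) = √5076 = 6*√141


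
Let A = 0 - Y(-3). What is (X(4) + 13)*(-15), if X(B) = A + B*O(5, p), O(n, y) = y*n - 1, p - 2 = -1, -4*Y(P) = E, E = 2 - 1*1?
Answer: -1755/4 ≈ -438.75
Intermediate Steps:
E = 1 (E = 2 - 1 = 1)
Y(P) = -¼ (Y(P) = -¼*1 = -¼)
p = 1 (p = 2 - 1 = 1)
O(n, y) = -1 + n*y (O(n, y) = n*y - 1 = -1 + n*y)
A = ¼ (A = 0 - 1*(-¼) = 0 + ¼ = ¼ ≈ 0.25000)
X(B) = ¼ + 4*B (X(B) = ¼ + B*(-1 + 5*1) = ¼ + B*(-1 + 5) = ¼ + B*4 = ¼ + 4*B)
(X(4) + 13)*(-15) = ((¼ + 4*4) + 13)*(-15) = ((¼ + 16) + 13)*(-15) = (65/4 + 13)*(-15) = (117/4)*(-15) = -1755/4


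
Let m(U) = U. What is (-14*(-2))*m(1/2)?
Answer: 14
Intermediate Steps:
(-14*(-2))*m(1/2) = -14*(-2)/2 = 28*(1/2) = 14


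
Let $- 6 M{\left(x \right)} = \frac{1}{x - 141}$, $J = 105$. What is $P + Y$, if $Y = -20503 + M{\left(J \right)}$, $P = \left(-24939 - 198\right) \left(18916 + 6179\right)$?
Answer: $- \frac{136260039887}{216} \approx -6.3083 \cdot 10^{8}$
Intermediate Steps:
$M{\left(x \right)} = - \frac{1}{6 \left(-141 + x\right)}$ ($M{\left(x \right)} = - \frac{1}{6 \left(x - 141\right)} = - \frac{1}{6 \left(-141 + x\right)}$)
$P = -630813015$ ($P = \left(-25137\right) 25095 = -630813015$)
$Y = - \frac{4428647}{216}$ ($Y = -20503 - \frac{1}{-846 + 6 \cdot 105} = -20503 - \frac{1}{-846 + 630} = -20503 - \frac{1}{-216} = -20503 - - \frac{1}{216} = -20503 + \frac{1}{216} = - \frac{4428647}{216} \approx -20503.0$)
$P + Y = -630813015 - \frac{4428647}{216} = - \frac{136260039887}{216}$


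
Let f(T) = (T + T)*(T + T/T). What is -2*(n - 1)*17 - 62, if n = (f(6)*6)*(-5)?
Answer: 85652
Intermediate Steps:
f(T) = 2*T*(1 + T) (f(T) = (2*T)*(T + 1) = (2*T)*(1 + T) = 2*T*(1 + T))
n = -2520 (n = ((2*6*(1 + 6))*6)*(-5) = ((2*6*7)*6)*(-5) = (84*6)*(-5) = 504*(-5) = -2520)
-2*(n - 1)*17 - 62 = -2*(-2520 - 1)*17 - 62 = -2*(-2521)*17 - 62 = 5042*17 - 62 = 85714 - 62 = 85652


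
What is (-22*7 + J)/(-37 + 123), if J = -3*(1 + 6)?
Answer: -175/86 ≈ -2.0349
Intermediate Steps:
J = -21 (J = -3*7 = -21)
(-22*7 + J)/(-37 + 123) = (-22*7 - 21)/(-37 + 123) = (-154 - 21)/86 = (1/86)*(-175) = -175/86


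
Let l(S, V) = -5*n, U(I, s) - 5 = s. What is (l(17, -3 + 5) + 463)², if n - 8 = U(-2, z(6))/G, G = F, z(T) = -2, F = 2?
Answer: 690561/4 ≈ 1.7264e+5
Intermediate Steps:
U(I, s) = 5 + s
G = 2
n = 19/2 (n = 8 + (5 - 2)/2 = 8 + 3*(½) = 8 + 3/2 = 19/2 ≈ 9.5000)
l(S, V) = -95/2 (l(S, V) = -5*19/2 = -95/2)
(l(17, -3 + 5) + 463)² = (-95/2 + 463)² = (831/2)² = 690561/4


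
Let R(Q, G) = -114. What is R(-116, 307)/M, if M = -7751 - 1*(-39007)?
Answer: -57/15628 ≈ -0.0036473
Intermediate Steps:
M = 31256 (M = -7751 + 39007 = 31256)
R(-116, 307)/M = -114/31256 = -114*1/31256 = -57/15628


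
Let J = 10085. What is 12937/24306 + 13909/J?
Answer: 468541799/245126010 ≈ 1.9114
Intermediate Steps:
12937/24306 + 13909/J = 12937/24306 + 13909/10085 = 468541799/245126010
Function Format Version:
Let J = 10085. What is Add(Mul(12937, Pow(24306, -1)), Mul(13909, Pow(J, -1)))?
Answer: Rational(468541799, 245126010) ≈ 1.9114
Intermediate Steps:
Add(Mul(12937, Pow(24306, -1)), Mul(13909, Pow(J, -1))) = Add(Mul(12937, Pow(24306, -1)), Mul(13909, Pow(10085, -1))) = Add(Mul(12937, Rational(1, 24306)), Mul(13909, Rational(1, 10085))) = Add(Rational(12937, 24306), Rational(13909, 10085)) = Rational(468541799, 245126010)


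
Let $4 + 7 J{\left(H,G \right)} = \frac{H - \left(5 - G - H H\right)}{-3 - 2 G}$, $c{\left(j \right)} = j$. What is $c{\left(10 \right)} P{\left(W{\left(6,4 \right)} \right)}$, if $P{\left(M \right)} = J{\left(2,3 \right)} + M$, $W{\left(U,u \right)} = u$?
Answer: $\frac{2120}{63} \approx 33.651$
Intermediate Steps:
$J{\left(H,G \right)} = - \frac{4}{7} + \frac{-5 + G + H + H^{2}}{7 \left(-3 - 2 G\right)}$ ($J{\left(H,G \right)} = - \frac{4}{7} + \frac{\left(H - \left(5 - G - H H\right)\right) \frac{1}{-3 - 2 G}}{7} = - \frac{4}{7} + \frac{\left(H - \left(5 - G - H^{2}\right)\right) \frac{1}{-3 - 2 G}}{7} = - \frac{4}{7} + \frac{\left(H + \left(-5 + G + H^{2}\right)\right) \frac{1}{-3 - 2 G}}{7} = - \frac{4}{7} + \frac{\left(-5 + G + H + H^{2}\right) \frac{1}{-3 - 2 G}}{7} = - \frac{4}{7} + \frac{\frac{1}{-3 - 2 G} \left(-5 + G + H + H^{2}\right)}{7} = - \frac{4}{7} + \frac{-5 + G + H + H^{2}}{7 \left(-3 - 2 G\right)}$)
$P{\left(M \right)} = - \frac{40}{63} + M$ ($P{\left(M \right)} = \frac{-7 - 2 - 2^{2} - 27}{7 \left(3 + 2 \cdot 3\right)} + M = \frac{-7 - 2 - 4 - 27}{7 \left(3 + 6\right)} + M = \frac{-7 - 2 - 4 - 27}{7 \cdot 9} + M = \frac{1}{7} \cdot \frac{1}{9} \left(-40\right) + M = - \frac{40}{63} + M$)
$c{\left(10 \right)} P{\left(W{\left(6,4 \right)} \right)} = 10 \left(- \frac{40}{63} + 4\right) = 10 \cdot \frac{212}{63} = \frac{2120}{63}$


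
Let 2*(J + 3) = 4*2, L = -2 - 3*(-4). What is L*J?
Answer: 10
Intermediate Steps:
L = 10 (L = -2 + 12 = 10)
J = 1 (J = -3 + (4*2)/2 = -3 + (1/2)*8 = -3 + 4 = 1)
L*J = 10*1 = 10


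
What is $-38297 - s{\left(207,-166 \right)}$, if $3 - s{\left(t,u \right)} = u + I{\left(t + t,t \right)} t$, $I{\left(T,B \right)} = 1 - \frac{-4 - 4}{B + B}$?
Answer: $-38255$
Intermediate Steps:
$I{\left(T,B \right)} = 1 + \frac{4}{B}$ ($I{\left(T,B \right)} = 1 - - \frac{8}{2 B} = 1 - - 8 \frac{1}{2 B} = 1 - - \frac{4}{B} = 1 + \frac{4}{B}$)
$s{\left(t,u \right)} = -1 - t - u$ ($s{\left(t,u \right)} = 3 - \left(u + \frac{4 + t}{t} t\right) = 3 - \left(u + \left(4 + t\right)\right) = 3 - \left(4 + t + u\right) = -1 - t - u$)
$-38297 - s{\left(207,-166 \right)} = -38297 - \left(-1 - 207 - -166\right) = -38297 - \left(-1 - 207 + 166\right) = -38297 - -42 = -38297 + 42 = -38255$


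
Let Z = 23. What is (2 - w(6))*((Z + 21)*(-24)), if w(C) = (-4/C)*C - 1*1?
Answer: -7392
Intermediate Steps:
w(C) = -5 (w(C) = -4 - 1 = -5)
(2 - w(6))*((Z + 21)*(-24)) = (2 - 1*(-5))*((23 + 21)*(-24)) = (2 + 5)*(44*(-24)) = 7*(-1056) = -7392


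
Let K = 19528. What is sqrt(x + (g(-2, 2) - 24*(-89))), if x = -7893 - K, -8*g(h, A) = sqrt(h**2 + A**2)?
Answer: sqrt(-101140 - sqrt(2))/2 ≈ 159.01*I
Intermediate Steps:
g(h, A) = -sqrt(A**2 + h**2)/8 (g(h, A) = -sqrt(h**2 + A**2)/8 = -sqrt(A**2 + h**2)/8)
x = -27421 (x = -7893 - 1*19528 = -7893 - 19528 = -27421)
sqrt(x + (g(-2, 2) - 24*(-89))) = sqrt(-27421 + (-sqrt(2**2 + (-2)**2)/8 - 24*(-89))) = sqrt(-27421 + (-sqrt(4 + 4)/8 + 2136)) = sqrt(-27421 + (-sqrt(2)/4 + 2136)) = sqrt(-27421 + (2136 - sqrt(2)/4)) = sqrt(-25285 - sqrt(2)/4)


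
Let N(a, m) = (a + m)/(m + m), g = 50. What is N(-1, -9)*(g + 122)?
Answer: 860/9 ≈ 95.556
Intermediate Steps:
N(a, m) = (a + m)/(2*m) (N(a, m) = (a + m)/((2*m)) = (a + m)*(1/(2*m)) = (a + m)/(2*m))
N(-1, -9)*(g + 122) = ((½)*(-1 - 9)/(-9))*(50 + 122) = ((½)*(-⅑)*(-10))*172 = (5/9)*172 = 860/9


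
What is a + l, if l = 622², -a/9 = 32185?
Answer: 97219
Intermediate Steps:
a = -289665 (a = -9*32185 = -289665)
l = 386884
a + l = -289665 + 386884 = 97219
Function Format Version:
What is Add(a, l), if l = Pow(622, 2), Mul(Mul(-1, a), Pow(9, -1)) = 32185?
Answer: 97219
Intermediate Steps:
a = -289665 (a = Mul(-9, 32185) = -289665)
l = 386884
Add(a, l) = Add(-289665, 386884) = 97219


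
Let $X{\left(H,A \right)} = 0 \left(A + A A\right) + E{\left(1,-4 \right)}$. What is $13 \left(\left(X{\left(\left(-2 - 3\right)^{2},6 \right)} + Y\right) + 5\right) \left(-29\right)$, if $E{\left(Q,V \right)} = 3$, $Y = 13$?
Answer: $-7917$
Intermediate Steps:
$X{\left(H,A \right)} = 3$ ($X{\left(H,A \right)} = 0 \left(A + A A\right) + 3 = 0 \left(A + A^{2}\right) + 3 = 0 + 3 = 3$)
$13 \left(\left(X{\left(\left(-2 - 3\right)^{2},6 \right)} + Y\right) + 5\right) \left(-29\right) = 13 \left(\left(3 + 13\right) + 5\right) \left(-29\right) = 13 \left(16 + 5\right) \left(-29\right) = 13 \cdot 21 \left(-29\right) = 273 \left(-29\right) = -7917$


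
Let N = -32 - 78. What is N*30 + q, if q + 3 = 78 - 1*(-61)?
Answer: -3164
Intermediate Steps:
N = -110
q = 136 (q = -3 + (78 - 1*(-61)) = -3 + (78 + 61) = -3 + 139 = 136)
N*30 + q = -110*30 + 136 = -3300 + 136 = -3164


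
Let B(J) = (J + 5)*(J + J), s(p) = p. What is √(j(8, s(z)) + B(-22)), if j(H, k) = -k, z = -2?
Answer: 5*√30 ≈ 27.386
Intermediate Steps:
B(J) = 2*J*(5 + J) (B(J) = (5 + J)*(2*J) = 2*J*(5 + J))
√(j(8, s(z)) + B(-22)) = √(-1*(-2) + 2*(-22)*(5 - 22)) = √(2 + 2*(-22)*(-17)) = √(2 + 748) = √750 = 5*√30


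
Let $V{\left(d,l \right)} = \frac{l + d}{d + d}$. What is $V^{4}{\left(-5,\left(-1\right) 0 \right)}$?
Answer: $\frac{1}{16} \approx 0.0625$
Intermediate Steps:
$V{\left(d,l \right)} = \frac{d + l}{2 d}$
$V^{4}{\left(-5,\left(-1\right) 0 \right)} = \left(\frac{-5 - 0}{2 \left(-5\right)}\right)^{4} = \left(\frac{1}{2} \left(- \frac{1}{5}\right) \left(-5 + 0\right)\right)^{4} = \left(\frac{1}{2} \left(- \frac{1}{5}\right) \left(-5\right)\right)^{4} = \left(\frac{1}{2}\right)^{4} = \frac{1}{16}$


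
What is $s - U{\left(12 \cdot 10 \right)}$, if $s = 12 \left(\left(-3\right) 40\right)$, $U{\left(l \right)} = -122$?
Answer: $-1318$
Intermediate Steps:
$s = -1440$ ($s = 12 \left(-120\right) = -1440$)
$s - U{\left(12 \cdot 10 \right)} = -1440 - -122 = -1440 + 122 = -1318$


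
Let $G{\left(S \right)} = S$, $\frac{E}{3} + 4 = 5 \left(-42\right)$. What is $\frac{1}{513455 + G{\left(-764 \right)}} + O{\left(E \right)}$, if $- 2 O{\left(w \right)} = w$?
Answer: $\frac{164573812}{512691} \approx 321.0$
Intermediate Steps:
$E = -642$ ($E = -12 + 3 \cdot 5 \left(-42\right) = -12 + 3 \left(-210\right) = -12 - 630 = -642$)
$O{\left(w \right)} = - \frac{w}{2}$
$\frac{1}{513455 + G{\left(-764 \right)}} + O{\left(E \right)} = \frac{1}{513455 - 764} - -321 = \frac{1}{512691} + 321 = \frac{164573812}{512691}$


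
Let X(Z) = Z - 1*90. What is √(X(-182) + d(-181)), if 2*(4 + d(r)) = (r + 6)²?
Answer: √60146/2 ≈ 122.62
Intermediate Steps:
X(Z) = -90 + Z (X(Z) = Z - 90 = -90 + Z)
d(r) = -4 + (6 + r)²/2 (d(r) = -4 + (r + 6)²/2 = -4 + (6 + r)²/2)
√(X(-182) + d(-181)) = √((-90 - 182) + (-4 + (6 - 181)²/2)) = √(-272 + (-4 + (½)*(-175)²)) = √(-272 + (-4 + (½)*30625)) = √(-272 + (-4 + 30625/2)) = √(-272 + 30617/2) = √(30073/2) = √60146/2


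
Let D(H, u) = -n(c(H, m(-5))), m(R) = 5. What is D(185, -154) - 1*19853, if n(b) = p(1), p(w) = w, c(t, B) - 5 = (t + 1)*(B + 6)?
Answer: -19854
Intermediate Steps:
c(t, B) = 5 + (1 + t)*(6 + B) (c(t, B) = 5 + (t + 1)*(B + 6) = 5 + (1 + t)*(6 + B))
n(b) = 1
D(H, u) = -1 (D(H, u) = -1*1 = -1)
D(185, -154) - 1*19853 = -1 - 1*19853 = -1 - 19853 = -19854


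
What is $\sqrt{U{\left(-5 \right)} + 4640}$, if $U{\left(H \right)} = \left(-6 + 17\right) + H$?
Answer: $\sqrt{4646} \approx 68.162$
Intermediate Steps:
$U{\left(H \right)} = 11 + H$
$\sqrt{U{\left(-5 \right)} + 4640} = \sqrt{\left(11 - 5\right) + 4640} = \sqrt{6 + 4640} = \sqrt{4646}$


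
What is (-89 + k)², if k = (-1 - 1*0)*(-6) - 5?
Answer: 7744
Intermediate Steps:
k = 1 (k = (-1 + 0)*(-6) - 5 = -1*(-6) - 5 = 6 - 5 = 1)
(-89 + k)² = (-89 + 1)² = (-88)² = 7744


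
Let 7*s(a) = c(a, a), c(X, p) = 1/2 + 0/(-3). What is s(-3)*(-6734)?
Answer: -481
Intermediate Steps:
c(X, p) = ½ (c(X, p) = 1*(½) + 0*(-⅓) = ½ + 0 = ½)
s(a) = 1/14 (s(a) = (⅐)*(½) = 1/14)
s(-3)*(-6734) = (1/14)*(-6734) = -481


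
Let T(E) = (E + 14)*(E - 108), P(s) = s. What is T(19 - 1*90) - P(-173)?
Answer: 10376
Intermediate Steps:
T(E) = (-108 + E)*(14 + E) (T(E) = (14 + E)*(-108 + E) = (-108 + E)*(14 + E))
T(19 - 1*90) - P(-173) = (-1512 + (19 - 1*90)² - 94*(19 - 1*90)) - 1*(-173) = (-1512 + (19 - 90)² - 94*(19 - 90)) + 173 = (-1512 + (-71)² - 94*(-71)) + 173 = (-1512 + 5041 + 6674) + 173 = 10203 + 173 = 10376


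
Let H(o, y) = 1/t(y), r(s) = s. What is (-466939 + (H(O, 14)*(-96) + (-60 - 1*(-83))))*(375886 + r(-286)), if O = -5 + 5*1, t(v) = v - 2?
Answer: -175376654400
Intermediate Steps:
t(v) = -2 + v
O = 0 (O = -5 + 5 = 0)
H(o, y) = 1/(-2 + y)
(-466939 + (H(O, 14)*(-96) + (-60 - 1*(-83))))*(375886 + r(-286)) = (-466939 + (-96/(-2 + 14) + (-60 - 1*(-83))))*(375886 - 286) = (-466939 + (-96/12 + (-60 + 83)))*375600 = (-466939 + ((1/12)*(-96) + 23))*375600 = (-466939 + (-8 + 23))*375600 = (-466939 + 15)*375600 = -466924*375600 = -175376654400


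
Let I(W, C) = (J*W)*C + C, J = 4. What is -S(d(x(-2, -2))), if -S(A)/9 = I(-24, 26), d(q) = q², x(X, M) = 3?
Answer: -22230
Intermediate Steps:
I(W, C) = C + 4*C*W (I(W, C) = (4*W)*C + C = 4*C*W + C = C + 4*C*W)
S(A) = 22230 (S(A) = -234*(1 + 4*(-24)) = -234*(1 - 96) = -234*(-95) = -9*(-2470) = 22230)
-S(d(x(-2, -2))) = -1*22230 = -22230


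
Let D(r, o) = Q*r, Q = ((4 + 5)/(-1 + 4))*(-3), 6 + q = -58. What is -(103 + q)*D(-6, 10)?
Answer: -2106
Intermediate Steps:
q = -64 (q = -6 - 58 = -64)
Q = -9 (Q = (9/3)*(-3) = (9*(⅓))*(-3) = 3*(-3) = -9)
D(r, o) = -9*r
-(103 + q)*D(-6, 10) = -(103 - 64)*(-9*(-6)) = -39*54 = -1*2106 = -2106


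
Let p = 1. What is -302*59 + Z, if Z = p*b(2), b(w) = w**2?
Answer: -17814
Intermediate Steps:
Z = 4 (Z = 1*2**2 = 1*4 = 4)
-302*59 + Z = -302*59 + 4 = -17818 + 4 = -17814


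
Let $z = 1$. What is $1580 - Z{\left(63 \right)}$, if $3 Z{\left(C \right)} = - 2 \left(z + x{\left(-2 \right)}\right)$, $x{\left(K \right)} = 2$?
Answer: $1582$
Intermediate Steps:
$Z{\left(C \right)} = -2$ ($Z{\left(C \right)} = \frac{\left(-2\right) \left(1 + 2\right)}{3} = \frac{\left(-2\right) 3}{3} = \frac{1}{3} \left(-6\right) = -2$)
$1580 - Z{\left(63 \right)} = 1580 - -2 = 1580 + 2 = 1582$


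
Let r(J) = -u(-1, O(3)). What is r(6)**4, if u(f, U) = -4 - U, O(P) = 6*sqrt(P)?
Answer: 22288 + 11904*sqrt(3) ≈ 42906.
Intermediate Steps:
r(J) = 4 + 6*sqrt(3) (r(J) = -(-4 - 6*sqrt(3)) = 4 + 6*sqrt(3))
r(6)**4 = (4 + 6*sqrt(3))**4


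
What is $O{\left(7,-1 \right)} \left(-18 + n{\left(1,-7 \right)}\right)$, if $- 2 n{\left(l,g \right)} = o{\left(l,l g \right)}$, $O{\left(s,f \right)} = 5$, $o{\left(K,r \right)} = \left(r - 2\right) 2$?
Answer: $-45$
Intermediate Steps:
$o{\left(K,r \right)} = -4 + 2 r$ ($o{\left(K,r \right)} = \left(-2 + r\right) 2 = -4 + 2 r$)
$n{\left(l,g \right)} = 2 - g l$ ($n{\left(l,g \right)} = - \frac{-4 + 2 l g}{2} = - \frac{-4 + 2 g l}{2} = 2 - g l$)
$O{\left(7,-1 \right)} \left(-18 + n{\left(1,-7 \right)}\right) = 5 \left(-18 - \left(-2 - 7\right)\right) = 5 \left(-18 + \left(2 + 7\right)\right) = 5 \left(-18 + 9\right) = 5 \left(-9\right) = -45$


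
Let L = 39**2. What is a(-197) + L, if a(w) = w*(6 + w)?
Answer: 39148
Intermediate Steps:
L = 1521
a(-197) + L = -197*(6 - 197) + 1521 = -197*(-191) + 1521 = 37627 + 1521 = 39148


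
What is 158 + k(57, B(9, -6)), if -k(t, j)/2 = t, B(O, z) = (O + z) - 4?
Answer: 44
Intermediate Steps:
B(O, z) = -4 + O + z
k(t, j) = -2*t
158 + k(57, B(9, -6)) = 158 - 2*57 = 158 - 114 = 44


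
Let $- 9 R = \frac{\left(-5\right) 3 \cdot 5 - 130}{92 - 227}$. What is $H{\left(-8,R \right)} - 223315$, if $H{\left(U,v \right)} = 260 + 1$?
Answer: $-223054$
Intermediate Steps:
$R = - \frac{41}{243}$ ($R = - \frac{\left(\left(-5\right) 3 \cdot 5 - 130\right) \frac{1}{92 - 227}}{9} = - \frac{\left(\left(-15\right) 5 - 130\right) \frac{1}{-135}}{9} = - \frac{\left(-75 - 130\right) \left(- \frac{1}{135}\right)}{9} = - \frac{\left(-205\right) \left(- \frac{1}{135}\right)}{9} = \left(- \frac{1}{9}\right) \frac{41}{27} = - \frac{41}{243} \approx -0.16872$)
$H{\left(U,v \right)} = 261$
$H{\left(-8,R \right)} - 223315 = 261 - 223315 = -223054$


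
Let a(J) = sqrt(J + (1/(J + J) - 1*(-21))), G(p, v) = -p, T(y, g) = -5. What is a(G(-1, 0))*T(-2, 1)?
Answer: -15*sqrt(10)/2 ≈ -23.717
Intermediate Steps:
a(J) = sqrt(21 + J + 1/(2*J)) (a(J) = sqrt(J + (1/(2*J) + 21)) = sqrt(J + (21 + 1/(2*J))) = sqrt(21 + J + 1/(2*J)))
a(G(-1, 0))*T(-2, 1) = (sqrt(84 + 2/((-1*(-1))) + 4*(-1*(-1)))/2)*(-5) = (sqrt(84 + 2/1 + 4*1)/2)*(-5) = (sqrt(84 + 2*1 + 4)/2)*(-5) = (sqrt(84 + 2 + 4)/2)*(-5) = (sqrt(90)/2)*(-5) = ((3*sqrt(10))/2)*(-5) = (3*sqrt(10)/2)*(-5) = -15*sqrt(10)/2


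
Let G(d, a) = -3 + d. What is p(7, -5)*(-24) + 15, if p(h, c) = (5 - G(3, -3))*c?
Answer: 615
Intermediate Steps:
p(h, c) = 5*c (p(h, c) = (5 - (-3 + 3))*c = (5 - 1*0)*c = (5 + 0)*c = 5*c)
p(7, -5)*(-24) + 15 = (5*(-5))*(-24) + 15 = -25*(-24) + 15 = 600 + 15 = 615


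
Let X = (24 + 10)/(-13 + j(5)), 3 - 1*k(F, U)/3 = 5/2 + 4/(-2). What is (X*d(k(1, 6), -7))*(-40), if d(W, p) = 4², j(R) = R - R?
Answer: 21760/13 ≈ 1673.8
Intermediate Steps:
j(R) = 0
k(F, U) = 15/2 (k(F, U) = 9 - 3*(5/2 + 4/(-2)) = 9 - 3*(5*(½) + 4*(-½)) = 9 - 3*(5/2 - 2) = 9 - 3*½ = 9 - 3/2 = 15/2)
X = -34/13 (X = (24 + 10)/(-13 + 0) = 34/(-13) = 34*(-1/13) = -34/13 ≈ -2.6154)
d(W, p) = 16
(X*d(k(1, 6), -7))*(-40) = -34/13*16*(-40) = -544/13*(-40) = 21760/13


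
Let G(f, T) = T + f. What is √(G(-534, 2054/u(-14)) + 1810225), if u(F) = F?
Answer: √88667670/7 ≈ 1345.2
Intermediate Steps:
√(G(-534, 2054/u(-14)) + 1810225) = √((2054/(-14) - 534) + 1810225) = √((2054*(-1/14) - 534) + 1810225) = √((-1027/7 - 534) + 1810225) = √(-4765/7 + 1810225) = √(12666810/7) = √88667670/7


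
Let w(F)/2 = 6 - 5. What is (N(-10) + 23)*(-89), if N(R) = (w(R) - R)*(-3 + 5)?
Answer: -4183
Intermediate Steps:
w(F) = 2 (w(F) = 2*(6 - 5) = 2*1 = 2)
N(R) = 4 - 2*R (N(R) = (2 - R)*(-3 + 5) = (2 - R)*2 = 4 - 2*R)
(N(-10) + 23)*(-89) = ((4 - 2*(-10)) + 23)*(-89) = ((4 + 20) + 23)*(-89) = (24 + 23)*(-89) = 47*(-89) = -4183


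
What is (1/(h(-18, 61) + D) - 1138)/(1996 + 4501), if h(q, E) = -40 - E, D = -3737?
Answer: -4367645/24935486 ≈ -0.17516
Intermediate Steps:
(1/(h(-18, 61) + D) - 1138)/(1996 + 4501) = (1/((-40 - 1*61) - 3737) - 1138)/(1996 + 4501) = (1/((-40 - 61) - 3737) - 1138)/6497 = (1/(-101 - 3737) - 1138)*(1/6497) = (1/(-3838) - 1138)*(1/6497) = (-1/3838 - 1138)*(1/6497) = -4367645/3838*1/6497 = -4367645/24935486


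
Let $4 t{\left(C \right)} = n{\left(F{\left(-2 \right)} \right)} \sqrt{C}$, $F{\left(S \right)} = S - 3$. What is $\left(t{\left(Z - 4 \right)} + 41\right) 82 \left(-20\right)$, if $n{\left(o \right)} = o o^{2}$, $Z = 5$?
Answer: $-15990$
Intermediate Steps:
$F{\left(S \right)} = -3 + S$
$n{\left(o \right)} = o^{3}$
$t{\left(C \right)} = - \frac{125 \sqrt{C}}{4}$ ($t{\left(C \right)} = \frac{\left(-3 - 2\right)^{3} \sqrt{C}}{4} = \frac{\left(-5\right)^{3} \sqrt{C}}{4} = \frac{\left(-125\right) \sqrt{C}}{4} = - \frac{125 \sqrt{C}}{4}$)
$\left(t{\left(Z - 4 \right)} + 41\right) 82 \left(-20\right) = \left(- \frac{125 \sqrt{5 - 4}}{4} + 41\right) 82 \left(-20\right) = \left(- \frac{125 \sqrt{1}}{4} + 41\right) 82 \left(-20\right) = \left(\left(- \frac{125}{4}\right) 1 + 41\right) 82 \left(-20\right) = \left(- \frac{125}{4} + 41\right) 82 \left(-20\right) = \frac{39}{4} \cdot 82 \left(-20\right) = \frac{1599}{2} \left(-20\right) = -15990$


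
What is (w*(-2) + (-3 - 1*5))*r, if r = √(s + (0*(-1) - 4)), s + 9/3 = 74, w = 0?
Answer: -8*√67 ≈ -65.483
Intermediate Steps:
s = 71 (s = -3 + 74 = 71)
r = √67 (r = √(71 + (0*(-1) - 4)) = √(71 + (0 - 4)) = √(71 - 4) = √67 ≈ 8.1853)
(w*(-2) + (-3 - 1*5))*r = (0*(-2) + (-3 - 1*5))*√67 = (0 + (-3 - 5))*√67 = (0 - 8)*√67 = -8*√67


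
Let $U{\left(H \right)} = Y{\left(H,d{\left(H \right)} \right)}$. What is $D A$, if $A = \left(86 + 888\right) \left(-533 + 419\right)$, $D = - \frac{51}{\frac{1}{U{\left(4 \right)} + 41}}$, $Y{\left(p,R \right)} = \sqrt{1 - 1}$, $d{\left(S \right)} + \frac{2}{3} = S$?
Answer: $232176276$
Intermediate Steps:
$d{\left(S \right)} = - \frac{2}{3} + S$
$Y{\left(p,R \right)} = 0$ ($Y{\left(p,R \right)} = \sqrt{0} = 0$)
$U{\left(H \right)} = 0$
$D = -2091$ ($D = - \frac{51}{\frac{1}{0 + 41}} = - \frac{51}{\frac{1}{41}} = - 51 \frac{1}{\frac{1}{41}} = \left(-51\right) 41 = -2091$)
$A = -111036$ ($A = 974 \left(-114\right) = -111036$)
$D A = \left(-2091\right) \left(-111036\right) = 232176276$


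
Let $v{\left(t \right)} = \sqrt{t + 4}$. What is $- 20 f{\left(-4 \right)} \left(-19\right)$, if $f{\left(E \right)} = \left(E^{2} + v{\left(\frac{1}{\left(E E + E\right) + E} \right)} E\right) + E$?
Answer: $4560 - 380 \sqrt{66} \approx 1472.9$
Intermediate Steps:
$v{\left(t \right)} = \sqrt{4 + t}$
$f{\left(E \right)} = E + E^{2} + E \sqrt{4 + \frac{1}{E^{2} + 2 E}}$ ($f{\left(E \right)} = \left(E^{2} + \sqrt{4 + \frac{1}{\left(E E + E\right) + E}} E\right) + E = \left(E^{2} + \sqrt{4 + \frac{1}{\left(E^{2} + E\right) + E}} E\right) + E = \left(E^{2} + \sqrt{4 + \frac{1}{\left(E + E^{2}\right) + E}} E\right) + E = \left(E^{2} + \sqrt{4 + \frac{1}{E^{2} + 2 E}} E\right) + E = \left(E^{2} + E \sqrt{4 + \frac{1}{E^{2} + 2 E}}\right) + E = E + E^{2} + E \sqrt{4 + \frac{1}{E^{2} + 2 E}}$)
$- 20 f{\left(-4 \right)} \left(-19\right) = - 20 \left(- 4 \left(1 - 4 + \sqrt{\frac{1 + 4 \left(-4\right) \left(2 - 4\right)}{\left(-4\right) \left(2 - 4\right)}}\right)\right) \left(-19\right) = - 20 \left(- 4 \left(1 - 4 + \sqrt{- \frac{1 + 4 \left(-4\right) \left(-2\right)}{4 \left(-2\right)}}\right)\right) \left(-19\right) = - 20 \left(- 4 \left(1 - 4 + \sqrt{\left(- \frac{1}{4}\right) \left(- \frac{1}{2}\right) \left(1 + 32\right)}\right)\right) \left(-19\right) = - 20 \left(- 4 \left(1 - 4 + \sqrt{\left(- \frac{1}{4}\right) \left(- \frac{1}{2}\right) 33}\right)\right) \left(-19\right) = - 20 \left(- 4 \left(1 - 4 + \sqrt{\frac{33}{8}}\right)\right) \left(-19\right) = - 20 \left(- 4 \left(1 - 4 + \frac{\sqrt{66}}{4}\right)\right) \left(-19\right) = - 20 \left(- 4 \left(-3 + \frac{\sqrt{66}}{4}\right)\right) \left(-19\right) = - 20 \left(12 - \sqrt{66}\right) \left(-19\right) = \left(-240 + 20 \sqrt{66}\right) \left(-19\right) = 4560 - 380 \sqrt{66}$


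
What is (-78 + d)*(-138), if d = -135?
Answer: 29394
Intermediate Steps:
(-78 + d)*(-138) = (-78 - 135)*(-138) = -213*(-138) = 29394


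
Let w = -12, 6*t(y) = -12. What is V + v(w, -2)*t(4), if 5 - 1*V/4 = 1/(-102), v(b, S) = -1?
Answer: 1124/51 ≈ 22.039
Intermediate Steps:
t(y) = -2 (t(y) = (⅙)*(-12) = -2)
V = 1022/51 (V = 20 - 4/(-102) = 20 - 4*(-1/102) = 20 + 2/51 = 1022/51 ≈ 20.039)
V + v(w, -2)*t(4) = 1022/51 - 1*(-2) = 1022/51 + 2 = 1124/51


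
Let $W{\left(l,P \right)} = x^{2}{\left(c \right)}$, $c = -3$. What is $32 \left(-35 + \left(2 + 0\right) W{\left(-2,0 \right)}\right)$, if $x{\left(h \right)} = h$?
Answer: $-544$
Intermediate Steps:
$W{\left(l,P \right)} = 9$ ($W{\left(l,P \right)} = \left(-3\right)^{2} = 9$)
$32 \left(-35 + \left(2 + 0\right) W{\left(-2,0 \right)}\right) = 32 \left(-35 + \left(2 + 0\right) 9\right) = 32 \left(-35 + 2 \cdot 9\right) = 32 \left(-35 + 18\right) = 32 \left(-17\right) = -544$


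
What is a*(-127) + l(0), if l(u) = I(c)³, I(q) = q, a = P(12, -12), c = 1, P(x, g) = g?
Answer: 1525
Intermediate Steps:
a = -12
l(u) = 1 (l(u) = 1³ = 1)
a*(-127) + l(0) = -12*(-127) + 1 = 1524 + 1 = 1525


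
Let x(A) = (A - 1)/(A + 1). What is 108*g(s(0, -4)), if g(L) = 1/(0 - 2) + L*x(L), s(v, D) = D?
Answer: -774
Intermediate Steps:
x(A) = (-1 + A)/(1 + A)
g(L) = -1/2 + L*(-1 + L)/(1 + L) (g(L) = 1/(0 - 2) + L*((-1 + L)/(1 + L)) = 1/(-2) + L*(-1 + L)/(1 + L) = -1/2 + L*(-1 + L)/(1 + L))
108*g(s(0, -4)) = 108*((-1 - 1*(-4) + 2*(-4)*(-1 - 4))/(2*(1 - 4))) = 108*((1/2)*(-1 + 4 + 2*(-4)*(-5))/(-3)) = 108*((1/2)*(-1/3)*(-1 + 4 + 40)) = 108*((1/2)*(-1/3)*43) = 108*(-43/6) = -774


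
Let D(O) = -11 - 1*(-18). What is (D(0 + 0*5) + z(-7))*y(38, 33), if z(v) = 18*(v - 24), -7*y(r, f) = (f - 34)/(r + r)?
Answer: -29/28 ≈ -1.0357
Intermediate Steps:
D(O) = 7 (D(O) = -11 + 18 = 7)
y(r, f) = -(-34 + f)/(14*r) (y(r, f) = -(f - 34)/(7*(r + r)) = -(-34 + f)/(7*(2*r)) = -(-34 + f)*1/(2*r)/7 = -(-34 + f)/(14*r))
z(v) = -432 + 18*v (z(v) = 18*(-24 + v) = -432 + 18*v)
(D(0 + 0*5) + z(-7))*y(38, 33) = (7 + (-432 + 18*(-7)))*((1/14)*(34 - 1*33)/38) = (7 + (-432 - 126))*((1/14)*(1/38)*(34 - 33)) = (7 - 558)*((1/14)*(1/38)*1) = -551*1/532 = -29/28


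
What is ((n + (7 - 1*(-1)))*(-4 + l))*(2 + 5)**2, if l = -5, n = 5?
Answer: -5733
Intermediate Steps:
((n + (7 - 1*(-1)))*(-4 + l))*(2 + 5)**2 = ((5 + (7 - 1*(-1)))*(-4 - 5))*(2 + 5)**2 = ((5 + (7 + 1))*(-9))*7**2 = ((5 + 8)*(-9))*49 = (13*(-9))*49 = -117*49 = -5733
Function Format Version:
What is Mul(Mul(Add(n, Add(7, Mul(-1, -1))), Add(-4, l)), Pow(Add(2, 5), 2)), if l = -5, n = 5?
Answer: -5733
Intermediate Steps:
Mul(Mul(Add(n, Add(7, Mul(-1, -1))), Add(-4, l)), Pow(Add(2, 5), 2)) = Mul(Mul(Add(5, Add(7, Mul(-1, -1))), Add(-4, -5)), Pow(Add(2, 5), 2)) = Mul(Mul(Add(5, Add(7, 1)), -9), Pow(7, 2)) = Mul(Mul(Add(5, 8), -9), 49) = Mul(Mul(13, -9), 49) = Mul(-117, 49) = -5733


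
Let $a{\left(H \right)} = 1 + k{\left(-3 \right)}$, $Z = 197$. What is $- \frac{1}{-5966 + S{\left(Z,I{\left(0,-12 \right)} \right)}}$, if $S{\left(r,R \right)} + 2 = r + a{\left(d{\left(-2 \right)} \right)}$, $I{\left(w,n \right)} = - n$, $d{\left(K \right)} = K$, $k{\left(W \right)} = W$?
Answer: $\frac{1}{5773} \approx 0.00017322$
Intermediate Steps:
$a{\left(H \right)} = -2$ ($a{\left(H \right)} = 1 - 3 = -2$)
$S{\left(r,R \right)} = -4 + r$ ($S{\left(r,R \right)} = -2 + \left(r - 2\right) = -2 + \left(-2 + r\right) = -4 + r$)
$- \frac{1}{-5966 + S{\left(Z,I{\left(0,-12 \right)} \right)}} = - \frac{1}{-5966 + \left(-4 + 197\right)} = - \frac{1}{-5966 + 193} = - \frac{1}{-5773} = \left(-1\right) \left(- \frac{1}{5773}\right) = \frac{1}{5773}$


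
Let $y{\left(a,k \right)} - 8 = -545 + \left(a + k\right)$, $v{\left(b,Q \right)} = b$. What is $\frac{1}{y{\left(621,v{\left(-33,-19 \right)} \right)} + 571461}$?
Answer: $\frac{1}{571512} \approx 1.7497 \cdot 10^{-6}$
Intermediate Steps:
$y{\left(a,k \right)} = -537 + a + k$ ($y{\left(a,k \right)} = 8 - \left(545 - a - k\right) = 8 + \left(-545 + a + k\right) = -537 + a + k$)
$\frac{1}{y{\left(621,v{\left(-33,-19 \right)} \right)} + 571461} = \frac{1}{\left(-537 + 621 - 33\right) + 571461} = \frac{1}{51 + 571461} = \frac{1}{571512}$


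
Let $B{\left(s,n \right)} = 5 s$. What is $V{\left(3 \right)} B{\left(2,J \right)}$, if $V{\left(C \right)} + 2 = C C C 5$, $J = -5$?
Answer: $1330$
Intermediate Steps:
$V{\left(C \right)} = -2 + 5 C^{3}$ ($V{\left(C \right)} = -2 + C C C 5 = -2 + C^{2} C 5 = -2 + C^{3} \cdot 5 = -2 + 5 C^{3}$)
$V{\left(3 \right)} B{\left(2,J \right)} = \left(-2 + 5 \cdot 3^{3}\right) 5 \cdot 2 = \left(-2 + 5 \cdot 27\right) 10 = \left(-2 + 135\right) 10 = 133 \cdot 10 = 1330$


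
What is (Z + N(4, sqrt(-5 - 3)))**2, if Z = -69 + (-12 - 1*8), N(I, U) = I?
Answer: 7225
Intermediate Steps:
Z = -89 (Z = -69 + (-12 - 8) = -69 - 20 = -89)
(Z + N(4, sqrt(-5 - 3)))**2 = (-89 + 4)**2 = (-85)**2 = 7225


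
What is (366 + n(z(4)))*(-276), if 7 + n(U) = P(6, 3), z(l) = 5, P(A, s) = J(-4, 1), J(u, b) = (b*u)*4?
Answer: -94668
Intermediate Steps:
J(u, b) = 4*b*u
P(A, s) = -16 (P(A, s) = 4*1*(-4) = -16)
n(U) = -23 (n(U) = -7 - 16 = -23)
(366 + n(z(4)))*(-276) = (366 - 23)*(-276) = 343*(-276) = -94668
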